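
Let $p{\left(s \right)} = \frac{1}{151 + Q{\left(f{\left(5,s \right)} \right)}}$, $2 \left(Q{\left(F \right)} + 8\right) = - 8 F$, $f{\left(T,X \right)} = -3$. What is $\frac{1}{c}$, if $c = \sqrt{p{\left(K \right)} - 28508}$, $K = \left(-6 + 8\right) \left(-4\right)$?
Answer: $- \frac{i \sqrt{76100505}}{1472913} \approx - 0.0059227 i$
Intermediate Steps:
$Q{\left(F \right)} = -8 - 4 F$ ($Q{\left(F \right)} = -8 + \frac{\left(-8\right) F}{2} = -8 - 4 F$)
$K = -8$ ($K = 2 \left(-4\right) = -8$)
$p{\left(s \right)} = \frac{1}{155}$ ($p{\left(s \right)} = \frac{1}{151 - -4} = \frac{1}{151 + \left(-8 + 12\right)} = \frac{1}{151 + 4} = \frac{1}{155}$)
$c = \frac{3 i \sqrt{76100505}}{155}$ ($c = \sqrt{\frac{1}{155} - 28508} = \sqrt{- \frac{4418739}{155}} = \frac{3 i \sqrt{76100505}}{155} \approx 168.84 i$)
$\frac{1}{c} = \frac{1}{\frac{3}{155} i \sqrt{76100505}} = - \frac{i \sqrt{76100505}}{1472913}$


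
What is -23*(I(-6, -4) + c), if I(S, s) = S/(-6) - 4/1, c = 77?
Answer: -1702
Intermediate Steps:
I(S, s) = -4 - S/6 (I(S, s) = S*(-⅙) - 4*1 = -S/6 - 4 = -4 - S/6)
-23*(I(-6, -4) + c) = -23*((-4 - ⅙*(-6)) + 77) = -23*((-4 + 1) + 77) = -23*(-3 + 77) = -23*74 = -1702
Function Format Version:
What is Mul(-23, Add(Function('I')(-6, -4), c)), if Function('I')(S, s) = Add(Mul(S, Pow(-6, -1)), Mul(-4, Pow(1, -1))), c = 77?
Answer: -1702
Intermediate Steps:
Function('I')(S, s) = Add(-4, Mul(Rational(-1, 6), S)) (Function('I')(S, s) = Add(Mul(S, Rational(-1, 6)), Mul(-4, 1)) = Add(Mul(Rational(-1, 6), S), -4) = Add(-4, Mul(Rational(-1, 6), S)))
Mul(-23, Add(Function('I')(-6, -4), c)) = Mul(-23, Add(Add(-4, Mul(Rational(-1, 6), -6)), 77)) = Mul(-23, Add(Add(-4, 1), 77)) = Mul(-23, Add(-3, 77)) = Mul(-23, 74) = -1702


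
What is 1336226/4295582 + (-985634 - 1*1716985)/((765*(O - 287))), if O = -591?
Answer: 694823580371/160289642330 ≈ 4.3348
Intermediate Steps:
1336226/4295582 + (-985634 - 1*1716985)/((765*(O - 287))) = 1336226/4295582 + (-985634 - 1*1716985)/((765*(-591 - 287))) = 1336226*(1/4295582) + (-985634 - 1716985)/((765*(-878))) = 668113/2147791 - 2702619/(-671670) = 668113/2147791 - 2702619*(-1/671670) = 668113/2147791 + 300291/74630 = 694823580371/160289642330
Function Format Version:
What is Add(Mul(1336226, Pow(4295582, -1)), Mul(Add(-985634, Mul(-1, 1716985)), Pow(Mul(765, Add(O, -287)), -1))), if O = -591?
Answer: Rational(694823580371, 160289642330) ≈ 4.3348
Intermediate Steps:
Add(Mul(1336226, Pow(4295582, -1)), Mul(Add(-985634, Mul(-1, 1716985)), Pow(Mul(765, Add(O, -287)), -1))) = Add(Mul(1336226, Pow(4295582, -1)), Mul(Add(-985634, Mul(-1, 1716985)), Pow(Mul(765, Add(-591, -287)), -1))) = Add(Mul(1336226, Rational(1, 4295582)), Mul(Add(-985634, -1716985), Pow(Mul(765, -878), -1))) = Add(Rational(668113, 2147791), Mul(-2702619, Pow(-671670, -1))) = Add(Rational(668113, 2147791), Mul(-2702619, Rational(-1, 671670))) = Add(Rational(668113, 2147791), Rational(300291, 74630)) = Rational(694823580371, 160289642330)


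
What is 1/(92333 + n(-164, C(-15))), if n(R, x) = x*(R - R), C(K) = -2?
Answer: 1/92333 ≈ 1.0830e-5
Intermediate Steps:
n(R, x) = 0 (n(R, x) = x*0 = 0)
1/(92333 + n(-164, C(-15))) = 1/(92333 + 0) = 1/92333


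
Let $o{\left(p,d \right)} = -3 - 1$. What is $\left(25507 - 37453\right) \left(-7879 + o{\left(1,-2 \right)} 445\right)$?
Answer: $115386414$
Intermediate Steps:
$o{\left(p,d \right)} = -4$ ($o{\left(p,d \right)} = -3 - 1 = -4$)
$\left(25507 - 37453\right) \left(-7879 + o{\left(1,-2 \right)} 445\right) = \left(25507 - 37453\right) \left(-7879 - 1780\right) = \left(25507 - 37453\right) \left(-9659\right) = \left(-11946\right) \left(-9659\right) = 115386414$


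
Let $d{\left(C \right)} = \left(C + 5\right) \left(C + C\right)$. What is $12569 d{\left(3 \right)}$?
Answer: $603312$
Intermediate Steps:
$d{\left(C \right)} = 2 C \left(5 + C\right)$ ($d{\left(C \right)} = \left(5 + C\right) 2 C = 2 C \left(5 + C\right)$)
$12569 d{\left(3 \right)} = 12569 \cdot 2 \cdot 3 \left(5 + 3\right) = 12569 \cdot 2 \cdot 3 \cdot 8 = 12569 \cdot 48 = 603312$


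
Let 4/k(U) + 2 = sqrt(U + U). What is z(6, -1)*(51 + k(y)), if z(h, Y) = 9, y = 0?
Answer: 441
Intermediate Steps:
k(U) = 4/(-2 + sqrt(2)*sqrt(U)) (k(U) = 4/(-2 + sqrt(U + U)) = 4/(-2 + sqrt(2*U)) = 4/(-2 + sqrt(2)*sqrt(U)))
z(6, -1)*(51 + k(y)) = 9*(51 + 4/(-2 + sqrt(2)*sqrt(0))) = 9*(51 + 4/(-2 + sqrt(2)*0)) = 9*(51 + 4/(-2 + 0)) = 9*(51 + 4/(-2)) = 9*(51 + 4*(-1/2)) = 9*(51 - 2) = 9*49 = 441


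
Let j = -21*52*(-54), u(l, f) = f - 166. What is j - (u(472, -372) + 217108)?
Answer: -157602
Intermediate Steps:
u(l, f) = -166 + f
j = 58968 (j = -1092*(-54) = 58968)
j - (u(472, -372) + 217108) = 58968 - ((-166 - 372) + 217108) = 58968 - (-538 + 217108) = 58968 - 1*216570 = 58968 - 216570 = -157602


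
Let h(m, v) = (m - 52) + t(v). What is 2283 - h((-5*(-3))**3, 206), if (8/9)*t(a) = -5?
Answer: -8275/8 ≈ -1034.4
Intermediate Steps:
t(a) = -45/8 (t(a) = (9/8)*(-5) = -45/8)
h(m, v) = -461/8 + m (h(m, v) = (m - 52) - 45/8 = (-52 + m) - 45/8 = -461/8 + m)
2283 - h((-5*(-3))**3, 206) = 2283 - (-461/8 + (-5*(-3))**3) = 2283 - (-461/8 + 15**3) = 2283 - (-461/8 + 3375) = 2283 - 1*26539/8 = 2283 - 26539/8 = -8275/8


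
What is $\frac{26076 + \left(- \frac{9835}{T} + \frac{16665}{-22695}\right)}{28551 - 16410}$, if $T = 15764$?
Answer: $\frac{29614500413}{13789245972} \approx 2.1477$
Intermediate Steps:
$\frac{26076 + \left(- \frac{9835}{T} + \frac{16665}{-22695}\right)}{28551 - 16410} = \frac{26076 + \left(- \frac{9835}{15764} + \frac{16665}{-22695}\right)}{28551 - 16410} = \frac{26076 + \left(\left(-9835\right) \frac{1}{15764} + 16665 \left(- \frac{1}{22695}\right)\right)}{12141} = \left(26076 - \frac{4627737}{3407276}\right) \frac{1}{12141} = \frac{88843501239}{3407276} \cdot \frac{1}{12141} = \frac{29614500413}{13789245972}$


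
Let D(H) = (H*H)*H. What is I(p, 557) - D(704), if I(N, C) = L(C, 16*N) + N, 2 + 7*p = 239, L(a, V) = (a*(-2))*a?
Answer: -2446738897/7 ≈ -3.4953e+8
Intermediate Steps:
L(a, V) = -2*a**2 (L(a, V) = (-2*a)*a = -2*a**2)
D(H) = H**3 (D(H) = H**2*H = H**3)
p = 237/7 (p = -2/7 + (1/7)*239 = -2/7 + 239/7 = 237/7 ≈ 33.857)
I(N, C) = N - 2*C**2 (I(N, C) = -2*C**2 + N = N - 2*C**2)
I(p, 557) - D(704) = (237/7 - 2*557**2) - 1*704**3 = (237/7 - 2*310249) - 1*348913664 = (237/7 - 620498) - 348913664 = -4343249/7 - 348913664 = -2446738897/7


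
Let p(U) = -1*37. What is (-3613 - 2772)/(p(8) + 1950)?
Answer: -6385/1913 ≈ -3.3377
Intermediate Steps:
p(U) = -37
(-3613 - 2772)/(p(8) + 1950) = (-3613 - 2772)/(-37 + 1950) = -6385/1913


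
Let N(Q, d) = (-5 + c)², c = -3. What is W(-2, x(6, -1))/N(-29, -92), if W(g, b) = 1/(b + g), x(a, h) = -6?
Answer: -1/512 ≈ -0.0019531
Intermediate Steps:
N(Q, d) = 64 (N(Q, d) = (-5 - 3)² = (-8)² = 64)
W(-2, x(6, -1))/N(-29, -92) = 1/(-6 - 2*64) = (1/64)/(-8) = -⅛*1/64 = -1/512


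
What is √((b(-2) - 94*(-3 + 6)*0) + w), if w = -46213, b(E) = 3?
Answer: I*√46210 ≈ 214.97*I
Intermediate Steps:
√((b(-2) - 94*(-3 + 6)*0) + w) = √((3 - 94*(-3 + 6)*0) - 46213) = √((3 - 282*0) - 46213) = √((3 - 94*0) - 46213) = √((3 + 0) - 46213) = √(3 - 46213) = √(-46210) = I*√46210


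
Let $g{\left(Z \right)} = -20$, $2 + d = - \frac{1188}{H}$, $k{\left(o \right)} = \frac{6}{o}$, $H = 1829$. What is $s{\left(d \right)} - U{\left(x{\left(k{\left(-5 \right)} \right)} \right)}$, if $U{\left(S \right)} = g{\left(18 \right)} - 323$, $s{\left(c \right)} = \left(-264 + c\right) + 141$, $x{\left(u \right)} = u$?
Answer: $\frac{397534}{1829} \approx 217.35$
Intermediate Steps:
$d = - \frac{4846}{1829}$ ($d = -2 - \frac{1188}{1829} = - \frac{4846}{1829} \approx -2.6495$)
$s{\left(c \right)} = -123 + c$
$U{\left(S \right)} = -343$ ($U{\left(S \right)} = -20 - 323 = -343$)
$s{\left(d \right)} - U{\left(x{\left(k{\left(-5 \right)} \right)} \right)} = \left(-123 - \frac{4846}{1829}\right) - -343 = - \frac{229813}{1829} + 343 = \frac{397534}{1829}$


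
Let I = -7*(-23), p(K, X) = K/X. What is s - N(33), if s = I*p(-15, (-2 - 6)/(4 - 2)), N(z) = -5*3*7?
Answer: 2835/4 ≈ 708.75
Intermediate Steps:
N(z) = -105 (N(z) = -15*7 = -105)
I = 161
s = 2415/4 (s = 161*(-15*(4 - 2)/(-2 - 6)) = 161*(-15/((-8/2))) = 161*(-15/((-8*1/2))) = 161*(-15/(-4)) = 161*(-15*(-1/4)) = 161*(15/4) = 2415/4 ≈ 603.75)
s - N(33) = 2415/4 - 1*(-105) = 2415/4 + 105 = 2835/4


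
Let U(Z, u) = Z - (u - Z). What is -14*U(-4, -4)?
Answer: 56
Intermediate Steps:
U(Z, u) = -u + 2*Z (U(Z, u) = Z + (Z - u) = -u + 2*Z)
-14*U(-4, -4) = -14*(-1*(-4) + 2*(-4)) = -14*(4 - 8) = -14*(-4) = 56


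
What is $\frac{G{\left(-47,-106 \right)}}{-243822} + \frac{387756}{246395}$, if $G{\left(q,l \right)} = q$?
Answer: $\frac{94555023997}{60076521690} \approx 1.5739$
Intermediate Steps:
$\frac{G{\left(-47,-106 \right)}}{-243822} + \frac{387756}{246395} = - \frac{47}{-243822} + \frac{387756}{246395} = \left(-47\right) \left(- \frac{1}{243822}\right) + 387756 \cdot \frac{1}{246395} = \frac{47}{243822} + \frac{387756}{246395} = \frac{94555023997}{60076521690}$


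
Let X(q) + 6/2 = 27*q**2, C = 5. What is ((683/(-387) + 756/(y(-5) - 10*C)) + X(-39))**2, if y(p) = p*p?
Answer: 157596735320609809/93605625 ≈ 1.6836e+9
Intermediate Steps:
y(p) = p**2
X(q) = -3 + 27*q**2
((683/(-387) + 756/(y(-5) - 10*C)) + X(-39))**2 = ((683/(-387) + 756/((-5)**2 - 10*5)) + (-3 + 27*(-39)**2))**2 = ((683*(-1/387) + 756/(25 - 50)) + (-3 + 27*1521))**2 = ((-683/387 + 756/(-25)) + (-3 + 41067))**2 = ((-683/387 + 756*(-1/25)) + 41064)**2 = ((-683/387 - 756/25) + 41064)**2 = (-309647/9675 + 41064)**2 = (396984553/9675)**2 = 157596735320609809/93605625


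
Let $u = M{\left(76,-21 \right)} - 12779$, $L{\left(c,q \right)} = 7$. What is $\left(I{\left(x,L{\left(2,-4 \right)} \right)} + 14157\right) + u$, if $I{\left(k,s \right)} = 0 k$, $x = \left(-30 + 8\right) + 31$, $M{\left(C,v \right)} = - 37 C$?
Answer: $-1434$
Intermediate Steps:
$u = -15591$ ($u = \left(-37\right) 76 - 12779 = -2812 - 12779 = -15591$)
$x = 9$ ($x = -22 + 31 = 9$)
$I{\left(k,s \right)} = 0$
$\left(I{\left(x,L{\left(2,-4 \right)} \right)} + 14157\right) + u = \left(0 + 14157\right) - 15591 = 14157 - 15591 = -1434$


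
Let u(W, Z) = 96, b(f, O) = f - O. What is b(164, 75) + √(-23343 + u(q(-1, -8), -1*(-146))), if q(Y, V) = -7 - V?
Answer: 89 + 9*I*√287 ≈ 89.0 + 152.47*I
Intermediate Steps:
b(164, 75) + √(-23343 + u(q(-1, -8), -1*(-146))) = (164 - 1*75) + √(-23343 + 96) = (164 - 75) + √(-23247) = 89 + 9*I*√287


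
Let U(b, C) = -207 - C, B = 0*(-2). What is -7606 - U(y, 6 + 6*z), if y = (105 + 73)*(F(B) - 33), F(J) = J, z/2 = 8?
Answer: -7297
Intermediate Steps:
z = 16 (z = 2*8 = 16)
B = 0
y = -5874 (y = (105 + 73)*(0 - 33) = 178*(-33) = -5874)
-7606 - U(y, 6 + 6*z) = -7606 - (-207 - (6 + 6*16)) = -7606 - (-207 - (6 + 96)) = -7606 - (-207 - 1*102) = -7606 - (-207 - 102) = -7606 - 1*(-309) = -7606 + 309 = -7297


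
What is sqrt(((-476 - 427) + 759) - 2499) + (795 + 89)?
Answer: 884 + I*sqrt(2643) ≈ 884.0 + 51.41*I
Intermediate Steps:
sqrt(((-476 - 427) + 759) - 2499) + (795 + 89) = sqrt((-903 + 759) - 2499) + 884 = sqrt(-144 - 2499) + 884 = sqrt(-2643) + 884 = I*sqrt(2643) + 884 = 884 + I*sqrt(2643)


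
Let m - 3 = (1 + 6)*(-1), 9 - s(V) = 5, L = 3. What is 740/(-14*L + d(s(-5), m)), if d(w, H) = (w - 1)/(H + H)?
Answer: -5920/339 ≈ -17.463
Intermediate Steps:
s(V) = 4 (s(V) = 9 - 1*5 = 9 - 5 = 4)
m = -4 (m = 3 + (1 + 6)*(-1) = 3 + 7*(-1) = 3 - 7 = -4)
d(w, H) = (-1 + w)/(2*H) (d(w, H) = (-1 + w)/((2*H)) = (-1 + w)*(1/(2*H)) = (-1 + w)/(2*H))
740/(-14*L + d(s(-5), m)) = 740/(-14*3 + (1/2)*(-1 + 4)/(-4)) = 740/(-42 + (1/2)*(-1/4)*3) = 740/(-42 - 3/8) = 740/(-339/8) = 740*(-8/339) = -5920/339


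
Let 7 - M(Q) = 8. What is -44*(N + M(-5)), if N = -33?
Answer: 1496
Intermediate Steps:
M(Q) = -1 (M(Q) = 7 - 1*8 = 7 - 8 = -1)
-44*(N + M(-5)) = -44*(-33 - 1) = -44*(-34) = 1496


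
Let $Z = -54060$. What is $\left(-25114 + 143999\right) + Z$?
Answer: $64825$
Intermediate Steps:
$\left(-25114 + 143999\right) + Z = \left(-25114 + 143999\right) - 54060 = 118885 - 54060 = 64825$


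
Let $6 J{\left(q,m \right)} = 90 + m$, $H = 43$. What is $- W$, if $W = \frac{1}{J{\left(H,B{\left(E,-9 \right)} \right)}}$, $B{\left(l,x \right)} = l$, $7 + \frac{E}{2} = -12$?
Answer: $- \frac{3}{26} \approx -0.11538$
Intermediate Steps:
$E = -38$ ($E = -14 + 2 \left(-12\right) = -14 - 24 = -38$)
$J{\left(q,m \right)} = 15 + \frac{m}{6}$ ($J{\left(q,m \right)} = \frac{90 + m}{6} = 15 + \frac{m}{6}$)
$W = \frac{3}{26}$ ($W = \frac{1}{15 + \frac{1}{6} \left(-38\right)} = \frac{1}{15 - \frac{19}{3}} = \frac{1}{\frac{26}{3}} = \frac{3}{26} \approx 0.11538$)
$- W = \left(-1\right) \frac{3}{26} = - \frac{3}{26}$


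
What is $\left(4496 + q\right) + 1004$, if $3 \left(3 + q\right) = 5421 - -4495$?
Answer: $\frac{26407}{3} \approx 8802.3$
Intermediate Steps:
$q = \frac{9907}{3}$ ($q = -3 + \frac{5421 - -4495}{3} = -3 + \frac{5421 + 4495}{3} = -3 + \frac{1}{3} \cdot 9916 = -3 + \frac{9916}{3} = \frac{9907}{3} \approx 3302.3$)
$\left(4496 + q\right) + 1004 = \left(4496 + \frac{9907}{3}\right) + 1004 = \frac{23395}{3} + 1004 = \frac{26407}{3}$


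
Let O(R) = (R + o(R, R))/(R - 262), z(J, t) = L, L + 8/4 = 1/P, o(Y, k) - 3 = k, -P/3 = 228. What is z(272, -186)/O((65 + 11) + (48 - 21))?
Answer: 72557/47652 ≈ 1.5226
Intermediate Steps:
P = -684 (P = -3*228 = -684)
o(Y, k) = 3 + k
L = -1369/684 (L = -2 + 1/(-684) = -2 - 1/684 = -1369/684 ≈ -2.0015)
z(J, t) = -1369/684
O(R) = (3 + 2*R)/(-262 + R) (O(R) = (R + (3 + R))/(R - 262) = (3 + 2*R)/(-262 + R))
z(272, -186)/O((65 + 11) + (48 - 21)) = -1369*(-262 + ((65 + 11) + (48 - 21)))/(3 + 2*((65 + 11) + (48 - 21)))/684 = -1369*(-262 + (76 + 27))/(3 + 2*(76 + 27))/684 = -1369*(-262 + 103)/(3 + 2*103)/684 = -1369*(-159/(3 + 206))/684 = -1369/(684*((-1/159*209))) = -1369/(684*(-209/159)) = -1369/684*(-159/209) = 72557/47652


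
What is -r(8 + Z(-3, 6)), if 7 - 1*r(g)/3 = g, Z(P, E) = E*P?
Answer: -51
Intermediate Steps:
r(g) = 21 - 3*g
-r(8 + Z(-3, 6)) = -(21 - 3*(8 + 6*(-3))) = -(21 - 3*(8 - 18)) = -(21 - 3*(-10)) = -(21 + 30) = -1*51 = -51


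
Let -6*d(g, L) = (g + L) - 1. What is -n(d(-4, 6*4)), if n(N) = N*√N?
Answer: 19*I*√114/36 ≈ 5.6351*I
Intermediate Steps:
d(g, L) = ⅙ - L/6 - g/6 (d(g, L) = -((g + L) - 1)/6 = -((L + g) - 1)/6 = -(-1 + L + g)/6 = ⅙ - L/6 - g/6)
n(N) = N^(3/2)
-n(d(-4, 6*4)) = -(⅙ - 4 - ⅙*(-4))^(3/2) = -(⅙ - ⅙*24 + ⅔)^(3/2) = -(⅙ - 4 + ⅔)^(3/2) = -(-19/6)^(3/2) = -(-19)*I*√114/36 = 19*I*√114/36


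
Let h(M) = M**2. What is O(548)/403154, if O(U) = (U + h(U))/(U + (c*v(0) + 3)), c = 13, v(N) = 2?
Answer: 150426/116309929 ≈ 0.0012933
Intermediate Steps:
O(U) = (U + U**2)/(29 + U) (O(U) = (U + U**2)/(U + (13*2 + 3)) = (U + U**2)/(U + (26 + 3)) = (U + U**2)/(U + 29) = (U + U**2)/(29 + U))
O(548)/403154 = (548*(1 + 548)/(29 + 548))/403154 = (548*549/577)*(1/403154) = (548*(1/577)*549)*(1/403154) = (300852/577)*(1/403154) = 150426/116309929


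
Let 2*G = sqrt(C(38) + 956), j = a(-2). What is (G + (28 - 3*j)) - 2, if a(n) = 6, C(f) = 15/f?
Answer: 8 + sqrt(1381034)/76 ≈ 23.463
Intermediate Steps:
j = 6
G = sqrt(1381034)/76 (G = sqrt(15/38 + 956)/2 = sqrt(36343/38)/2 = (sqrt(1381034)/38)/2 = sqrt(1381034)/76 ≈ 15.463)
(G + (28 - 3*j)) - 2 = (sqrt(1381034)/76 + (28 - 3*6)) - 2 = (sqrt(1381034)/76 + (28 - 18)) - 2 = (sqrt(1381034)/76 + 10) - 2 = (10 + sqrt(1381034)/76) - 2 = 8 + sqrt(1381034)/76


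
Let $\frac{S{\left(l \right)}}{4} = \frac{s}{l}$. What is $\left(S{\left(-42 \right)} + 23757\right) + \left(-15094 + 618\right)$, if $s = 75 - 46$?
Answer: $\frac{194843}{21} \approx 9278.2$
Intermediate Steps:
$s = 29$ ($s = 75 - 46 = 29$)
$S{\left(l \right)} = \frac{116}{l}$ ($S{\left(l \right)} = 4 \frac{29}{l} = \frac{116}{l}$)
$\left(S{\left(-42 \right)} + 23757\right) + \left(-15094 + 618\right) = \left(\frac{116}{-42} + 23757\right) + \left(-15094 + 618\right) = \left(116 \left(- \frac{1}{42}\right) + 23757\right) - 14476 = \left(- \frac{58}{21} + 23757\right) - 14476 = \frac{498839}{21} - 14476 = \frac{194843}{21}$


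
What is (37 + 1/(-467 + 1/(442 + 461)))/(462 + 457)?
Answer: 15601997/387542300 ≈ 0.040259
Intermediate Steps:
(37 + 1/(-467 + 1/(442 + 461)))/(462 + 457) = (37 + 1/(-467 + 1/903))/919 = (37 + 1/(-467 + 1/903))*(1/919) = (37 + 1/(-421700/903))*(1/919) = (37 - 903/421700)*(1/919) = (15601997/421700)*(1/919) = 15601997/387542300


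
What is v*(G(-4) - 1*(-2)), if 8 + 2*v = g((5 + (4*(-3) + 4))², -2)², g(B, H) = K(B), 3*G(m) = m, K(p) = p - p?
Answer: -8/3 ≈ -2.6667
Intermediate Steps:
K(p) = 0
G(m) = m/3
g(B, H) = 0
v = -4 (v = -4 + (½)*0² = -4 + (½)*0 = -4 + 0 = -4)
v*(G(-4) - 1*(-2)) = -4*((⅓)*(-4) - 1*(-2)) = -4*(-4/3 + 2) = -4*⅔ = -8/3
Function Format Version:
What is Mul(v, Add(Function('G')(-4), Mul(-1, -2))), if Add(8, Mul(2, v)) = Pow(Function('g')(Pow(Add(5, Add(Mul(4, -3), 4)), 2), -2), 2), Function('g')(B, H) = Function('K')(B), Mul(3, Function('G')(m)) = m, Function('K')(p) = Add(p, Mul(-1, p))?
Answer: Rational(-8, 3) ≈ -2.6667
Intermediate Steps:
Function('K')(p) = 0
Function('G')(m) = Mul(Rational(1, 3), m)
Function('g')(B, H) = 0
v = -4 (v = Add(-4, Mul(Rational(1, 2), Pow(0, 2))) = Add(-4, Mul(Rational(1, 2), 0)) = Add(-4, 0) = -4)
Mul(v, Add(Function('G')(-4), Mul(-1, -2))) = Mul(-4, Add(Mul(Rational(1, 3), -4), Mul(-1, -2))) = Mul(-4, Add(Rational(-4, 3), 2)) = Mul(-4, Rational(2, 3)) = Rational(-8, 3)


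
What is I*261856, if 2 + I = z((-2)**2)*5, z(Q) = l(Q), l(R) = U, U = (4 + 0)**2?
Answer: 20424768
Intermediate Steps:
U = 16 (U = 4**2 = 16)
l(R) = 16
z(Q) = 16
I = 78 (I = -2 + 16*5 = -2 + 80 = 78)
I*261856 = 78*261856 = 20424768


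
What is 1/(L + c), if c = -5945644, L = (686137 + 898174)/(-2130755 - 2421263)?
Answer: -4552018/27064680093903 ≈ -1.6819e-7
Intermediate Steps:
L = -1584311/4552018 (L = 1584311/(-4552018) = 1584311*(-1/4552018) = -1584311/4552018 ≈ -0.34805)
1/(L + c) = 1/(-1584311/4552018 - 5945644) = 1/(-27064680093903/4552018) = -4552018/27064680093903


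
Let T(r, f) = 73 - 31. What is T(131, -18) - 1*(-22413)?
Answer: 22455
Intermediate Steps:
T(r, f) = 42
T(131, -18) - 1*(-22413) = 42 - 1*(-22413) = 42 + 22413 = 22455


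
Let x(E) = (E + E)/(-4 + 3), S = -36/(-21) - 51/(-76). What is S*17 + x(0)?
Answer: 21573/532 ≈ 40.551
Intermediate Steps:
S = 1269/532 (S = -36*(-1/21) - 51*(-1/76) = 12/7 + 51/76 = 1269/532 ≈ 2.3853)
x(E) = -2*E (x(E) = (2*E)/(-1) = (2*E)*(-1) = -2*E)
S*17 + x(0) = (1269/532)*17 - 2*0 = 21573/532 + 0 = 21573/532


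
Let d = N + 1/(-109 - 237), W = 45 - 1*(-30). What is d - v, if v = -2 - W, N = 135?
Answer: 73351/346 ≈ 212.00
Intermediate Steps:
W = 75 (W = 45 + 30 = 75)
d = 46709/346 (d = 135 + 1/(-109 - 237) = 135 + 1/(-346) = 135 - 1/346 = 46709/346 ≈ 135.00)
v = -77 (v = -2 - 1*75 = -2 - 75 = -77)
d - v = 46709/346 - 1*(-77) = 46709/346 + 77 = 73351/346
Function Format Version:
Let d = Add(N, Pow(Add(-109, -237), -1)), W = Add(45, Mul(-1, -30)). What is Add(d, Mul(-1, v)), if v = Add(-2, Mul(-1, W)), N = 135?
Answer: Rational(73351, 346) ≈ 212.00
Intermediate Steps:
W = 75 (W = Add(45, 30) = 75)
d = Rational(46709, 346) (d = Add(135, Pow(Add(-109, -237), -1)) = Add(135, Pow(-346, -1)) = Add(135, Rational(-1, 346)) = Rational(46709, 346) ≈ 135.00)
v = -77 (v = Add(-2, Mul(-1, 75)) = Add(-2, -75) = -77)
Add(d, Mul(-1, v)) = Add(Rational(46709, 346), Mul(-1, -77)) = Add(Rational(46709, 346), 77) = Rational(73351, 346)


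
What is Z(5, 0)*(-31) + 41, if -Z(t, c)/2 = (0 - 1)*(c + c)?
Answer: 41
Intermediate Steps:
Z(t, c) = 4*c (Z(t, c) = -2*(0 - 1)*(c + c) = -(-2)*2*c = -(-4)*c = 4*c)
Z(5, 0)*(-31) + 41 = (4*0)*(-31) + 41 = 0*(-31) + 41 = 0 + 41 = 41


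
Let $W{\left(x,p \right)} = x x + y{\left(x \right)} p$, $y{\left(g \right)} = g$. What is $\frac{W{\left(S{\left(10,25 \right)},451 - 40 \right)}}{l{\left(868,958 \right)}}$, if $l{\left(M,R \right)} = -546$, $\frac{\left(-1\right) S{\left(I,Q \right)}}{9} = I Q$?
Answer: $- \frac{689625}{91} \approx -7578.3$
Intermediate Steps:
$S{\left(I,Q \right)} = - 9 I Q$
$W{\left(x,p \right)} = x^{2} + p x$ ($W{\left(x,p \right)} = x x + x p = x^{2} + p x$)
$\frac{W{\left(S{\left(10,25 \right)},451 - 40 \right)}}{l{\left(868,958 \right)}} = \frac{\left(-9\right) 10 \cdot 25 \left(\left(451 - 40\right) - 90 \cdot 25\right)}{-546} = - 2250 \left(\left(451 - 40\right) - 2250\right) \left(- \frac{1}{546}\right) = - 2250 \left(411 - 2250\right) \left(- \frac{1}{546}\right) = \left(-2250\right) \left(-1839\right) \left(- \frac{1}{546}\right) = 4137750 \left(- \frac{1}{546}\right) = - \frac{689625}{91}$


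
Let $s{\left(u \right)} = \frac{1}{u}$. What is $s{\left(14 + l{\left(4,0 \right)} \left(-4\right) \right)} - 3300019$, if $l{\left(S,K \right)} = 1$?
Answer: $- \frac{33000189}{10} \approx -3.3 \cdot 10^{6}$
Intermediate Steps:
$s{\left(14 + l{\left(4,0 \right)} \left(-4\right) \right)} - 3300019 = \frac{1}{14 + 1 \left(-4\right)} - 3300019 = \frac{1}{14 - 4} - 3300019 = \frac{1}{10} - 3300019 = - \frac{33000189}{10}$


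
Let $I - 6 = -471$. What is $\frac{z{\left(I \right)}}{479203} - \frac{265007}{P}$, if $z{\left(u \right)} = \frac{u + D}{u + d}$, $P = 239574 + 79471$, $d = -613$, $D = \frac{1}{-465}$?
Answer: $- \frac{1273145715088810}{1532756549306829} \approx -0.83062$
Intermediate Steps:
$I = -465$ ($I = 6 - 471 = -465$)
$D = - \frac{1}{465} \approx -0.0021505$
$P = 319045$
$z{\left(u \right)} = \frac{- \frac{1}{465} + u}{-613 + u}$ ($z{\left(u \right)} = \frac{u - \frac{1}{465}}{u - 613} = \frac{- \frac{1}{465} + u}{-613 + u}$)
$\frac{z{\left(I \right)}}{479203} - \frac{265007}{P} = \frac{\frac{1}{-613 - 465} \left(- \frac{1}{465} - 465\right)}{479203} - \frac{265007}{319045} = \frac{1}{-1078} \left(- \frac{216226}{465}\right) \frac{1}{479203} - \frac{265007}{319045} = \left(- \frac{1}{1078}\right) \left(- \frac{216226}{465}\right) \frac{1}{479203} - \frac{265007}{319045} = \frac{108113}{250635} \cdot \frac{1}{479203} - \frac{265007}{319045} = \frac{108113}{120105043905} - \frac{265007}{319045} = - \frac{1273145715088810}{1532756549306829}$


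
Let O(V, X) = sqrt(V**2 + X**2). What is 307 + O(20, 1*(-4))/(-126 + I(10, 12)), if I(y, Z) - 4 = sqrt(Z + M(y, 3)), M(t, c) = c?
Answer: 307 - 488*sqrt(26)/14869 - 4*sqrt(390)/14869 ≈ 306.83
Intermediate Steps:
I(y, Z) = 4 + sqrt(3 + Z) (I(y, Z) = 4 + sqrt(Z + 3) = 4 + sqrt(3 + Z))
307 + O(20, 1*(-4))/(-126 + I(10, 12)) = 307 + sqrt(20**2 + (1*(-4))**2)/(-126 + (4 + sqrt(3 + 12))) = 307 + sqrt(400 + (-4)**2)/(-126 + (4 + sqrt(15))) = 307 + sqrt(400 + 16)/(-122 + sqrt(15)) = 307 + sqrt(416)/(-122 + sqrt(15)) = 307 + (4*sqrt(26))/(-122 + sqrt(15)) = 307 + 4*sqrt(26)/(-122 + sqrt(15))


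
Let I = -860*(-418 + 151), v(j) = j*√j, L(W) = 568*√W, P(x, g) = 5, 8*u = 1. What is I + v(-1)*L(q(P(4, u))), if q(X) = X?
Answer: 229620 - 568*I*√5 ≈ 2.2962e+5 - 1270.1*I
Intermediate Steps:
u = ⅛ (u = (⅛)*1 = ⅛ ≈ 0.12500)
v(j) = j^(3/2)
I = 229620 (I = -860*(-267) = 229620)
I + v(-1)*L(q(P(4, u))) = 229620 + (-1)^(3/2)*(568*√5) = 229620 + (-I)*(568*√5) = 229620 - 568*I*√5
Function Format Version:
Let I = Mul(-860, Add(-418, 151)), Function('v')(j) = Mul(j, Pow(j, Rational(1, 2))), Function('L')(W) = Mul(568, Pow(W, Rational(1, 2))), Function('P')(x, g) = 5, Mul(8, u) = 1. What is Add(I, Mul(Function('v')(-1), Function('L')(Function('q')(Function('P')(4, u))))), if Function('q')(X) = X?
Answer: Add(229620, Mul(-568, I, Pow(5, Rational(1, 2)))) ≈ Add(2.2962e+5, Mul(-1270.1, I))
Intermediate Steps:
u = Rational(1, 8) (u = Mul(Rational(1, 8), 1) = Rational(1, 8) ≈ 0.12500)
Function('v')(j) = Pow(j, Rational(3, 2))
I = 229620 (I = Mul(-860, -267) = 229620)
Add(I, Mul(Function('v')(-1), Function('L')(Function('q')(Function('P')(4, u))))) = Add(229620, Mul(Pow(-1, Rational(3, 2)), Mul(568, Pow(5, Rational(1, 2))))) = Add(229620, Mul(Mul(-1, I), Mul(568, Pow(5, Rational(1, 2))))) = Add(229620, Mul(-568, I, Pow(5, Rational(1, 2))))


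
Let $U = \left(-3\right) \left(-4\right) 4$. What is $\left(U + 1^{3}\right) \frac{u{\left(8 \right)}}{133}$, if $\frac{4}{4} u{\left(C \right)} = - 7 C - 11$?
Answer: $- \frac{469}{19} \approx -24.684$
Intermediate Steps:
$u{\left(C \right)} = -11 - 7 C$ ($u{\left(C \right)} = - 7 C - 11 = -11 - 7 C$)
$U = 48$ ($U = 12 \cdot 4 = 48$)
$\left(U + 1^{3}\right) \frac{u{\left(8 \right)}}{133} = \left(48 + 1^{3}\right) \frac{-11 - 56}{133} = \left(48 + 1\right) \left(-11 - 56\right) \frac{1}{133} = 49 \left(\left(-67\right) \frac{1}{133}\right) = 49 \left(- \frac{67}{133}\right) = - \frac{469}{19}$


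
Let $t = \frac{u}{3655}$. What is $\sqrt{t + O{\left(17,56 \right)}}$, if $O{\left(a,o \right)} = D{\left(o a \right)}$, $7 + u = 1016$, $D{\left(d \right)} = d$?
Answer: $\frac{\sqrt{12721479695}}{3655} \approx 30.859$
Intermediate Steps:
$u = 1009$ ($u = -7 + 1016 = 1009$)
$O{\left(a,o \right)} = a o$ ($O{\left(a,o \right)} = o a = a o$)
$t = \frac{1009}{3655} \approx 0.27606$
$\sqrt{t + O{\left(17,56 \right)}} = \sqrt{\frac{1009}{3655} + 17 \cdot 56} = \sqrt{\frac{1009}{3655} + 952} = \sqrt{\frac{3480569}{3655}} = \frac{\sqrt{12721479695}}{3655}$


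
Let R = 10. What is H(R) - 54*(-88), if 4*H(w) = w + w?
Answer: 4757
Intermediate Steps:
H(w) = w/2 (H(w) = (w + w)/4 = (2*w)/4 = w/2)
H(R) - 54*(-88) = (½)*10 - 54*(-88) = 5 + 4752 = 4757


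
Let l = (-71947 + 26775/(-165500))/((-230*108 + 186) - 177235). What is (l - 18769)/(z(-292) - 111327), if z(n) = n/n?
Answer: 25084389433209/148787775668680 ≈ 0.16859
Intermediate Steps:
z(n) = 1
l = 476290211/1336505180 (l = (-71947 + 26775*(-1/165500))/((-24840 + 186) - 177235) = (-71947 - 1071/6620)/(-24654 - 177235) = -476290211/6620/(-201889) = -476290211/6620*(-1/201889) = 476290211/1336505180 ≈ 0.35637)
(l - 18769)/(z(-292) - 111327) = (476290211/1336505180 - 18769)/(1 - 111327) = -25084389433209/1336505180/(-111326) = -25084389433209/1336505180*(-1/111326) = 25084389433209/148787775668680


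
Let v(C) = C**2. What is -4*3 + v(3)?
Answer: -3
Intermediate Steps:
-4*3 + v(3) = -4*3 + 3**2 = -12 + 9 = -3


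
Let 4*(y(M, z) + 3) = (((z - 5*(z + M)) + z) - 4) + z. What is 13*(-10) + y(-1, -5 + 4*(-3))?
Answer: -497/4 ≈ -124.25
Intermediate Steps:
y(M, z) = -4 - 5*M/4 - z/2 (y(M, z) = -3 + ((((z - 5*(z + M)) + z) - 4) + z)/4 = -3 + ((((z - 5*(M + z)) + z) - 4) + z)/4 = -3 + ((((z + (-5*M - 5*z)) + z) - 4) + z)/4 = -3 + ((((-5*M - 4*z) + z) - 4) + z)/4 = -3 + (((-5*M - 3*z) - 4) + z)/4 = -3 + ((-4 - 5*M - 3*z) + z)/4 = -3 + (-4 - 5*M - 2*z)/4 = -3 + (-1 - 5*M/4 - z/2) = -4 - 5*M/4 - z/2)
13*(-10) + y(-1, -5 + 4*(-3)) = 13*(-10) + (-4 - 5/4*(-1) - (-5 + 4*(-3))/2) = -130 + (-4 + 5/4 - (-5 - 12)/2) = -130 + (-4 + 5/4 - 1/2*(-17)) = -130 + (-4 + 5/4 + 17/2) = -130 + 23/4 = -497/4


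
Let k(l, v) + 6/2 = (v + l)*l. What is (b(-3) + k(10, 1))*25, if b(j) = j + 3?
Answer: 2675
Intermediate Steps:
b(j) = 3 + j
k(l, v) = -3 + l*(l + v) (k(l, v) = -3 + (v + l)*l = -3 + (l + v)*l = -3 + l*(l + v))
(b(-3) + k(10, 1))*25 = ((3 - 3) + (-3 + 10² + 10*1))*25 = (0 + (-3 + 100 + 10))*25 = (0 + 107)*25 = 107*25 = 2675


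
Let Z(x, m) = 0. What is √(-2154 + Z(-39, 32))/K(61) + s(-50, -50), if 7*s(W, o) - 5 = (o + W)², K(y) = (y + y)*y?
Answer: 10005/7 + I*√2154/7442 ≈ 1429.3 + 0.0062364*I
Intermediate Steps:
K(y) = 2*y² (K(y) = (2*y)*y = 2*y²)
s(W, o) = 5/7 + (W + o)²/7 (s(W, o) = 5/7 + (o + W)²/7 = 5/7 + (W + o)²/7)
√(-2154 + Z(-39, 32))/K(61) + s(-50, -50) = √(-2154 + 0)/((2*61²)) + (5/7 + (-50 - 50)²/7) = √(-2154)/((2*3721)) + (5/7 + (⅐)*(-100)²) = (I*√2154)/7442 + (5/7 + (⅐)*10000) = (I*√2154)*(1/7442) + (5/7 + 10000/7) = I*√2154/7442 + 10005/7 = 10005/7 + I*√2154/7442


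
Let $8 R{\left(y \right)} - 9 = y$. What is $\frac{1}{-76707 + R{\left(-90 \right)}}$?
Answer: $- \frac{8}{613737} \approx -1.3035 \cdot 10^{-5}$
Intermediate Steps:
$R{\left(y \right)} = \frac{9}{8} + \frac{y}{8}$
$\frac{1}{-76707 + R{\left(-90 \right)}} = \frac{1}{-76707 + \left(\frac{9}{8} + \frac{1}{8} \left(-90\right)\right)} = \frac{1}{-76707 + \left(\frac{9}{8} - \frac{45}{4}\right)} = \frac{1}{-76707 - \frac{81}{8}} = \frac{1}{- \frac{613737}{8}} = - \frac{8}{613737}$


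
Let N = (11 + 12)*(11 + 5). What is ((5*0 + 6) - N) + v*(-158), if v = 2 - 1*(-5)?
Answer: -1468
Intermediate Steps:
N = 368 (N = 23*16 = 368)
v = 7 (v = 2 + 5 = 7)
((5*0 + 6) - N) + v*(-158) = ((5*0 + 6) - 1*368) + 7*(-158) = ((0 + 6) - 368) - 1106 = (6 - 368) - 1106 = -362 - 1106 = -1468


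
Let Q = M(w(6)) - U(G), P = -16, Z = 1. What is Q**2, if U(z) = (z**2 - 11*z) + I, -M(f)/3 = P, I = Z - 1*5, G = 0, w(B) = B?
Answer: 2704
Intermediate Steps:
I = -4 (I = 1 - 1*5 = 1 - 5 = -4)
M(f) = 48 (M(f) = -3*(-16) = 48)
U(z) = -4 + z**2 - 11*z (U(z) = (z**2 - 11*z) - 4 = -4 + z**2 - 11*z)
Q = 52 (Q = 48 - (-4 + 0**2 - 11*0) = 48 - (-4 + 0 + 0) = 48 - 1*(-4) = 48 + 4 = 52)
Q**2 = 52**2 = 2704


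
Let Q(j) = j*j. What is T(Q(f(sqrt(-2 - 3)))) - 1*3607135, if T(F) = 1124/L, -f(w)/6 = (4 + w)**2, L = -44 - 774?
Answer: -1475318777/409 ≈ -3.6071e+6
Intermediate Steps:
L = -818
f(w) = -6*(4 + w)**2
Q(j) = j**2
T(F) = -562/409 (T(F) = 1124/(-818) = 1124*(-1/818) = -562/409)
T(Q(f(sqrt(-2 - 3)))) - 1*3607135 = -562/409 - 1*3607135 = -562/409 - 3607135 = -1475318777/409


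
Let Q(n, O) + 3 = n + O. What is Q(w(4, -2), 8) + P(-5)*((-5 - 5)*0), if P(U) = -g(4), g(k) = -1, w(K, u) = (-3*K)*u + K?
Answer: 33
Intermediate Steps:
w(K, u) = K - 3*K*u (w(K, u) = -3*K*u + K = K - 3*K*u)
Q(n, O) = -3 + O + n (Q(n, O) = -3 + (n + O) = -3 + (O + n) = -3 + O + n)
P(U) = 1 (P(U) = -1*(-1) = 1)
Q(w(4, -2), 8) + P(-5)*((-5 - 5)*0) = (-3 + 8 + 4*(1 - 3*(-2))) + 1*((-5 - 5)*0) = (-3 + 8 + 4*(1 + 6)) + 1*(-10*0) = (-3 + 8 + 4*7) + 1*0 = (-3 + 8 + 28) + 0 = 33 + 0 = 33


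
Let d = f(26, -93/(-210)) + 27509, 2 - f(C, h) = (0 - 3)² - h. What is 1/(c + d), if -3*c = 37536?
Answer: 70/1049331 ≈ 6.6709e-5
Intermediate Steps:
f(C, h) = -7 + h (f(C, h) = 2 - ((0 - 3)² - h) = 2 - ((-3)² - h) = 2 - (9 - h) = 2 + (-9 + h) = -7 + h)
c = -12512 (c = -⅓*37536 = -12512)
d = 1925171/70 (d = (-7 - 93/(-210)) + 27509 = (-7 - 93*(-1/210)) + 27509 = (-7 + 31/70) + 27509 = -459/70 + 27509 = 1925171/70 ≈ 27502.)
1/(c + d) = 1/(-12512 + 1925171/70) = 1/(1049331/70) = 70/1049331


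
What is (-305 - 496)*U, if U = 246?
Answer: -197046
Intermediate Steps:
(-305 - 496)*U = (-305 - 496)*246 = -801*246 = -197046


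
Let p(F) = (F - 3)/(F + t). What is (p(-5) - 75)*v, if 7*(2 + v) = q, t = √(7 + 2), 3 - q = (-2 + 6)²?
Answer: 1917/7 ≈ 273.86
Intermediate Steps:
q = -13 (q = 3 - (-2 + 6)² = 3 - 1*4² = 3 - 1*16 = 3 - 16 = -13)
t = 3 (t = √9 = 3)
p(F) = (-3 + F)/(3 + F) (p(F) = (F - 3)/(F + 3) = (-3 + F)/(3 + F))
v = -27/7 (v = -2 + (⅐)*(-13) = -2 - 13/7 = -27/7 ≈ -3.8571)
(p(-5) - 75)*v = ((-3 - 5)/(3 - 5) - 75)*(-27/7) = (-8/(-2) - 75)*(-27/7) = (-½*(-8) - 75)*(-27/7) = (4 - 75)*(-27/7) = -71*(-27/7) = 1917/7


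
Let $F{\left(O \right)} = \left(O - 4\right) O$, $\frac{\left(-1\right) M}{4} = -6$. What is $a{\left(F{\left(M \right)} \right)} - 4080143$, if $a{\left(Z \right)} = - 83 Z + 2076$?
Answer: $-4117907$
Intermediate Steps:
$M = 24$ ($M = \left(-4\right) \left(-6\right) = 24$)
$F{\left(O \right)} = O \left(-4 + O\right)$ ($F{\left(O \right)} = \left(-4 + O\right) O = O \left(-4 + O\right)$)
$a{\left(Z \right)} = 2076 - 83 Z$
$a{\left(F{\left(M \right)} \right)} - 4080143 = \left(2076 - 83 \cdot 24 \left(-4 + 24\right)\right) - 4080143 = \left(2076 - 83 \cdot 24 \cdot 20\right) - 4080143 = \left(2076 - 39840\right) - 4080143 = -37764 - 4080143 = -4117907$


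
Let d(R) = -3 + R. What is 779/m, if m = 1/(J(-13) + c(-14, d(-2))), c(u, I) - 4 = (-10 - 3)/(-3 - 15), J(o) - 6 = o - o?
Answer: 150347/18 ≈ 8352.6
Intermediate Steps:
J(o) = 6 (J(o) = 6 + (o - o) = 6 + 0 = 6)
c(u, I) = 85/18 (c(u, I) = 4 + (-10 - 3)/(-3 - 15) = 4 - 13/(-18) = 4 - 13*(-1/18) = 4 + 13/18 = 85/18)
m = 18/193 (m = 1/(6 + 85/18) = 1/(193/18) = 18/193 ≈ 0.093264)
779/m = 779/(18/193) = 779*(193/18) = 150347/18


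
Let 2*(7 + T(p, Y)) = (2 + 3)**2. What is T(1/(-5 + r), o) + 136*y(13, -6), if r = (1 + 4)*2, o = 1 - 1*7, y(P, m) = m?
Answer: -1621/2 ≈ -810.50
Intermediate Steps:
o = -6 (o = 1 - 7 = -6)
r = 10 (r = 5*2 = 10)
T(p, Y) = 11/2 (T(p, Y) = -7 + (2 + 3)**2/2 = -7 + (1/2)*5**2 = -7 + (1/2)*25 = -7 + 25/2 = 11/2)
T(1/(-5 + r), o) + 136*y(13, -6) = 11/2 + 136*(-6) = 11/2 - 816 = -1621/2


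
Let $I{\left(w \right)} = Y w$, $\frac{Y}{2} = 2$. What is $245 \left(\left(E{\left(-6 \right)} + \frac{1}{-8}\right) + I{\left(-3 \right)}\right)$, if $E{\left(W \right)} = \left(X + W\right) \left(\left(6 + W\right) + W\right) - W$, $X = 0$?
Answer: $\frac{58555}{8} \approx 7319.4$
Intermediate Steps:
$Y = 4$ ($Y = 2 \cdot 2 = 4$)
$I{\left(w \right)} = 4 w$
$E{\left(W \right)} = - W + W \left(6 + 2 W\right)$ ($E{\left(W \right)} = \left(0 + W\right) \left(\left(6 + W\right) + W\right) - W = W \left(6 + 2 W\right) - W = - W + W \left(6 + 2 W\right)$)
$245 \left(\left(E{\left(-6 \right)} + \frac{1}{-8}\right) + I{\left(-3 \right)}\right) = 245 \left(\left(- 6 \left(5 + 2 \left(-6\right)\right) + \frac{1}{-8}\right) + 4 \left(-3\right)\right) = 245 \left(\left(- 6 \left(5 - 12\right) - \frac{1}{8}\right) - 12\right) = 245 \left(\left(\left(-6\right) \left(-7\right) - \frac{1}{8}\right) - 12\right) = 245 \left(\left(42 - \frac{1}{8}\right) - 12\right) = 245 \left(\frac{335}{8} - 12\right) = 245 \cdot \frac{239}{8} = \frac{58555}{8}$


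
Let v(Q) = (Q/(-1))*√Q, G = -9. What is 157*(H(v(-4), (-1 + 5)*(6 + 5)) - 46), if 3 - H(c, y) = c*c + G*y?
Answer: 65469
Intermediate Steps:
v(Q) = -Q^(3/2) (v(Q) = (Q*(-1))*√Q = (-Q)*√Q = -Q^(3/2))
H(c, y) = 3 - c² + 9*y (H(c, y) = 3 - (c*c - 9*y) = 3 - (c² - 9*y) = 3 + (-c² + 9*y) = 3 - c² + 9*y)
157*(H(v(-4), (-1 + 5)*(6 + 5)) - 46) = 157*((3 - (-(-4)^(3/2))² + 9*((-1 + 5)*(6 + 5))) - 46) = 157*((3 - (-(-8)*I)² + 9*(4*11)) - 46) = 157*((3 - (8*I)² + 9*44) - 46) = 157*((3 - 1*(-64) + 396) - 46) = 157*((3 + 64 + 396) - 46) = 157*(463 - 46) = 157*417 = 65469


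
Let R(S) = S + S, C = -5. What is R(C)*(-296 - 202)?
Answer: 4980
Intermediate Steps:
R(S) = 2*S
R(C)*(-296 - 202) = (2*(-5))*(-296 - 202) = -10*(-498) = 4980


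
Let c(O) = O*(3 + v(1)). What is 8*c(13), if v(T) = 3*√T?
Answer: 624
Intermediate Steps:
c(O) = 6*O (c(O) = O*(3 + 3*√1) = O*(3 + 3*1) = O*(3 + 3) = O*6 = 6*O)
8*c(13) = 8*(6*13) = 8*78 = 624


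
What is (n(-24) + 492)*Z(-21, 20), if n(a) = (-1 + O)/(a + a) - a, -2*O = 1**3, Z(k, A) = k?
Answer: -346773/32 ≈ -10837.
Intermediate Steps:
O = -1/2 (O = -1/2*1**3 = -1/2*1 = -1/2 ≈ -0.50000)
n(a) = -a - 3/(4*a) (n(a) = (-1 - 1/2)/(a + a) - a = -3*1/(2*a)/2 - a = -3/(4*a) - a = -a - 3/(4*a))
(n(-24) + 492)*Z(-21, 20) = ((-1*(-24) - 3/4/(-24)) + 492)*(-21) = ((24 - 3/4*(-1/24)) + 492)*(-21) = ((24 + 1/32) + 492)*(-21) = (769/32 + 492)*(-21) = (16513/32)*(-21) = -346773/32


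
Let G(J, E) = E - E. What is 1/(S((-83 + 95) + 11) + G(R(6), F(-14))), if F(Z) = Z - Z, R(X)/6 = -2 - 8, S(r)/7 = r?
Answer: 1/161 ≈ 0.0062112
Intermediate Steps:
S(r) = 7*r
R(X) = -60 (R(X) = 6*(-2 - 8) = 6*(-10) = -60)
F(Z) = 0
G(J, E) = 0
1/(S((-83 + 95) + 11) + G(R(6), F(-14))) = 1/(7*((-83 + 95) + 11) + 0) = 1/(7*(12 + 11) + 0) = 1/(7*23 + 0) = 1/(161 + 0) = 1/161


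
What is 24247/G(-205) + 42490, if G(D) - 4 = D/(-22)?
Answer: 12983004/293 ≈ 44311.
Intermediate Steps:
G(D) = 4 - D/22 (G(D) = 4 + D/(-22) = 4 + D*(-1/22) = 4 - D/22)
24247/G(-205) + 42490 = 24247/(4 - 1/22*(-205)) + 42490 = 24247/(4 + 205/22) + 42490 = 24247/(293/22) + 42490 = 24247*(22/293) + 42490 = 533434/293 + 42490 = 12983004/293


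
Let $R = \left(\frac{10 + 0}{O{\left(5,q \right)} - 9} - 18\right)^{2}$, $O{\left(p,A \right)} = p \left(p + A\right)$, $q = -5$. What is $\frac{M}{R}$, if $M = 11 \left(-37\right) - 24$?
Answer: $- \frac{34911}{29584} \approx -1.1801$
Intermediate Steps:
$O{\left(p,A \right)} = p \left(A + p\right)$
$M = -431$ ($M = -407 - 24 = -431$)
$R = \frac{29584}{81}$ ($R = \left(\frac{10 + 0}{5 \left(-5 + 5\right) - 9} - 18\right)^{2} = \left(\frac{10}{5 \cdot 0 - 9} - 18\right)^{2} = \left(\frac{10}{0 - 9} - 18\right)^{2} = \left(\frac{10}{-9} - 18\right)^{2} = \left(10 \left(- \frac{1}{9}\right) - 18\right)^{2} = \left(- \frac{10}{9} - 18\right)^{2} = \left(- \frac{172}{9}\right)^{2} = \frac{29584}{81} \approx 365.23$)
$\frac{M}{R} = - \frac{431}{\frac{29584}{81}} = \left(-431\right) \frac{81}{29584} = - \frac{34911}{29584}$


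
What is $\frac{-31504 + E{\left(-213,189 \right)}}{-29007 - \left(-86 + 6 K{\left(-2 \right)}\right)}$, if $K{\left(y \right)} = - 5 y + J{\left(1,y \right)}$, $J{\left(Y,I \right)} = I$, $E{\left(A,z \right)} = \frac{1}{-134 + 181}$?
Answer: $\frac{1480687}{1361543} \approx 1.0875$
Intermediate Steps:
$E{\left(A,z \right)} = \frac{1}{47}$
$K{\left(y \right)} = - 4 y$ ($K{\left(y \right)} = - 5 y + y = - 4 y$)
$\frac{-31504 + E{\left(-213,189 \right)}}{-29007 - \left(-86 + 6 K{\left(-2 \right)}\right)} = \frac{-31504 + \frac{1}{47}}{-29007 + \left(86 - 6 \left(\left(-4\right) \left(-2\right)\right)\right)} = - \frac{1480687}{47 \left(-29007 + \left(86 - 48\right)\right)} = - \frac{1480687}{47 \left(-29007 + 38\right)} = - \frac{1480687}{47 \left(-28969\right)} = \left(- \frac{1480687}{47}\right) \left(- \frac{1}{28969}\right) = \frac{1480687}{1361543}$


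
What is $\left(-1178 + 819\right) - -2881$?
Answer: $2522$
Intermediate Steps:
$\left(-1178 + 819\right) - -2881 = -359 + 2881 = 2522$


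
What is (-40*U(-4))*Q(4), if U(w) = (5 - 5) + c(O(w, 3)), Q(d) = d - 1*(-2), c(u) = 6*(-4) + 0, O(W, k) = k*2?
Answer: 5760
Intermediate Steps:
O(W, k) = 2*k
c(u) = -24 (c(u) = -24 + 0 = -24)
Q(d) = 2 + d (Q(d) = d + 2 = 2 + d)
U(w) = -24 (U(w) = (5 - 5) - 24 = 0 - 24 = -24)
(-40*U(-4))*Q(4) = (-40*(-24))*(2 + 4) = 960*6 = 5760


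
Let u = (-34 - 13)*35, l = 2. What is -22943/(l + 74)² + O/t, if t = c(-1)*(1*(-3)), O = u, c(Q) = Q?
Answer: -9570349/17328 ≈ -552.31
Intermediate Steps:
u = -1645 (u = -47*35 = -1645)
O = -1645
t = 3 (t = -(-3) = -1*(-3) = 3)
-22943/(l + 74)² + O/t = -22943/(2 + 74)² - 1645/3 = -22943/(76²) - 1645*⅓ = -22943/5776 - 1645/3 = -9570349/17328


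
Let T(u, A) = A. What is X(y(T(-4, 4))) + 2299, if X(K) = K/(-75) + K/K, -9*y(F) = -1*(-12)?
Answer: 517504/225 ≈ 2300.0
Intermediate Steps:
y(F) = -4/3 (y(F) = -(-1)*(-12)/9 = -⅑*12 = -4/3)
X(K) = 1 - K/75 (X(K) = K*(-1/75) + 1 = -K/75 + 1 = 1 - K/75)
X(y(T(-4, 4))) + 2299 = (1 - 1/75*(-4/3)) + 2299 = (1 + 4/225) + 2299 = 229/225 + 2299 = 517504/225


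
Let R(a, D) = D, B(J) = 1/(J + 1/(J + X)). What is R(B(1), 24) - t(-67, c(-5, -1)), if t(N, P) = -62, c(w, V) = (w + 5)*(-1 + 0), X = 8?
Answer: 86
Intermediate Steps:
c(w, V) = -5 - w (c(w, V) = (5 + w)*(-1) = -5 - w)
B(J) = 1/(J + 1/(8 + J)) (B(J) = 1/(J + 1/(J + 8)) = 1/(J + 1/(8 + J)))
R(B(1), 24) - t(-67, c(-5, -1)) = 24 - 1*(-62) = 24 + 62 = 86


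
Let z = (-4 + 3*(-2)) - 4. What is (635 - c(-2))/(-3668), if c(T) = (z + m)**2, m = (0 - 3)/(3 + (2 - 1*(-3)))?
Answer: -27415/234752 ≈ -0.11678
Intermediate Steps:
z = -14 (z = (-4 - 6) - 4 = -10 - 4 = -14)
m = -3/8 (m = -3/(3 + (2 + 3)) = -3/(3 + 5) = -3/8 ≈ -0.37500)
c(T) = 13225/64 (c(T) = (-14 - 3/8)**2 = (-115/8)**2 = 13225/64)
(635 - c(-2))/(-3668) = (635 - 1*13225/64)/(-3668) = (635 - 13225/64)*(-1/3668) = (27415/64)*(-1/3668) = -27415/234752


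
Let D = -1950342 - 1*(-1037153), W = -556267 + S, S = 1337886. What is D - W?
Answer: -1694808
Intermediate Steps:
W = 781619 (W = -556267 + 1337886 = 781619)
D = -913189 (D = -1950342 + 1037153 = -913189)
D - W = -913189 - 1*781619 = -913189 - 781619 = -1694808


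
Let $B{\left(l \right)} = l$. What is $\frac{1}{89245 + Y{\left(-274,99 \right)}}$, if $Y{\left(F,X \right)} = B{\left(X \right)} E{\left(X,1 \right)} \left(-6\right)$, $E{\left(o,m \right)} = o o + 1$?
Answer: $- \frac{1}{5733143} \approx -1.7442 \cdot 10^{-7}$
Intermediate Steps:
$E{\left(o,m \right)} = 1 + o^{2}$ ($E{\left(o,m \right)} = o^{2} + 1 = 1 + o^{2}$)
$Y{\left(F,X \right)} = - 6 X \left(1 + X^{2}\right)$ ($Y{\left(F,X \right)} = X \left(1 + X^{2}\right) \left(-6\right) = - 6 X \left(1 + X^{2}\right)$)
$\frac{1}{89245 + Y{\left(-274,99 \right)}} = \frac{1}{89245 - 594 \left(1 + 99^{2}\right)} = \frac{1}{89245 - 594 \left(1 + 9801\right)} = \frac{1}{89245 - 594 \cdot 9802} = \frac{1}{89245 - 5822388} = \frac{1}{-5733143} = - \frac{1}{5733143}$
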